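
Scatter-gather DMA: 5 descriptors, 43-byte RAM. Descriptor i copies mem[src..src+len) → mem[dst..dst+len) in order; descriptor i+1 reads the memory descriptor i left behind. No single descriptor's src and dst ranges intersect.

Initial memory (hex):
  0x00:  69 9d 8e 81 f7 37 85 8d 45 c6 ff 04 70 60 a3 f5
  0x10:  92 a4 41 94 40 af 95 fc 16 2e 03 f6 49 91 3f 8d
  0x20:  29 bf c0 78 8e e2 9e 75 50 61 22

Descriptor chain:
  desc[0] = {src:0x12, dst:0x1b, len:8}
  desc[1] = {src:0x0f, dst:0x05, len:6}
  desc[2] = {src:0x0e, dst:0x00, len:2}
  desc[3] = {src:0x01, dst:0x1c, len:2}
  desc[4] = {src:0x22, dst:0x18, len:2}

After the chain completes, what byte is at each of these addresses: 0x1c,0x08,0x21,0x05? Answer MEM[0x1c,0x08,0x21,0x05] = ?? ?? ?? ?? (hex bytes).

MEM[0x1c,0x08,0x21,0x05] = f5 41 16 f5

D0: mem[0x1b..0x22] <- [41 94 40 af 95 fc 16 2e]
D1: mem[0x05..0x0a] <- [f5 92 a4 41 94 40]
D2: mem[0x00..0x01] <- [a3 f5]
D3: mem[0x1c..0x1d] <- [f5 8e]
D4: mem[0x18..0x19] <- [2e 78]
query mem[0x1c]=0xf5, mem[0x08]=0x41, mem[0x21]=0x16, mem[0x05]=0xf5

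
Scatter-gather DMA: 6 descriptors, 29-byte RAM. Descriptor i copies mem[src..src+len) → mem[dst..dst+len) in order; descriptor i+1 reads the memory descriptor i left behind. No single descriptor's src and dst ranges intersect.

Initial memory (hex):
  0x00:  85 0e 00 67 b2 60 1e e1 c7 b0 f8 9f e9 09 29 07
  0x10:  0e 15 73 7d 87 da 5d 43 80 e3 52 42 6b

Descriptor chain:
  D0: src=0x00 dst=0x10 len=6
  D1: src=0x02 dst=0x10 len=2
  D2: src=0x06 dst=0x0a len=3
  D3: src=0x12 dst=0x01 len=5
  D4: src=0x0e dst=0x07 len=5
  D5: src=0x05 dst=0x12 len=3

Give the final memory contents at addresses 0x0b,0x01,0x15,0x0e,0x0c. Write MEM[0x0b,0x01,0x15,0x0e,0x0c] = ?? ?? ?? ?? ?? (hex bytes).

[0] 0x00->0x10 len=6 : 85 0e 00 67 b2 60
[1] 0x02->0x10 len=2 : 00 67
[2] 0x06->0x0a len=3 : 1e e1 c7
[3] 0x12->0x01 len=5 : 00 67 b2 60 5d
[4] 0x0e->0x07 len=5 : 29 07 00 67 00
[5] 0x05->0x12 len=3 : 5d 1e 29
query mem[0x0b]=0x00, mem[0x01]=0x00, mem[0x15]=0x60, mem[0x0e]=0x29, mem[0x0c]=0xc7

MEM[0x0b,0x01,0x15,0x0e,0x0c] = 00 00 60 29 c7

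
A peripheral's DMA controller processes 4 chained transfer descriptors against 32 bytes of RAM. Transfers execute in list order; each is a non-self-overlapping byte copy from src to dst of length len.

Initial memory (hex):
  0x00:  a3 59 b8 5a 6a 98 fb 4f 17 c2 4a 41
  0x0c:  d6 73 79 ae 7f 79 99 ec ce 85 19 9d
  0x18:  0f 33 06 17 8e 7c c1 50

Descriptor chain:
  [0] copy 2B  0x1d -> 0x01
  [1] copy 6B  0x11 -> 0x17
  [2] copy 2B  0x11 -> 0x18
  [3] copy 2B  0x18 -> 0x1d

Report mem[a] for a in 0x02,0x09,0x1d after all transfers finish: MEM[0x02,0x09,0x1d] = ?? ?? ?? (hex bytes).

  after D0: wrote 2B at 0x01 = 7cc1
  after D1: wrote 6B at 0x17 = 7999ecce8519
  after D2: wrote 2B at 0x18 = 7999
  after D3: wrote 2B at 0x1d = 7999
query mem[0x02]=0xc1, mem[0x09]=0xc2, mem[0x1d]=0x79

MEM[0x02,0x09,0x1d] = c1 c2 79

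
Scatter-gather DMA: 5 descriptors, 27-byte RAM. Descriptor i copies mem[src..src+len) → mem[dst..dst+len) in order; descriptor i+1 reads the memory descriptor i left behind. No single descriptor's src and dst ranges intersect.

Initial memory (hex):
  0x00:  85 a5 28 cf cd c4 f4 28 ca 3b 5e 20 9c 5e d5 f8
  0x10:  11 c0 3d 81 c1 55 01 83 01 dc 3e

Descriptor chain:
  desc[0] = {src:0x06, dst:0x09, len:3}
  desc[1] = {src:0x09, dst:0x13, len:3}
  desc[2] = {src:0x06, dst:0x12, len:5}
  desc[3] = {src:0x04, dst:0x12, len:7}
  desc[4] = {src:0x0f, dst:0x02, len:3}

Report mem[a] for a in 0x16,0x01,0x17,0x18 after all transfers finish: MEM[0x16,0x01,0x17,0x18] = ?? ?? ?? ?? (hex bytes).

MEM[0x16,0x01,0x17,0x18] = ca a5 f4 28

[0] 0x06->0x09 len=3 : f4 28 ca
[1] 0x09->0x13 len=3 : f4 28 ca
[2] 0x06->0x12 len=5 : f4 28 ca f4 28
[3] 0x04->0x12 len=7 : cd c4 f4 28 ca f4 28
[4] 0x0f->0x02 len=3 : f8 11 c0
query mem[0x16]=0xca, mem[0x01]=0xa5, mem[0x17]=0xf4, mem[0x18]=0x28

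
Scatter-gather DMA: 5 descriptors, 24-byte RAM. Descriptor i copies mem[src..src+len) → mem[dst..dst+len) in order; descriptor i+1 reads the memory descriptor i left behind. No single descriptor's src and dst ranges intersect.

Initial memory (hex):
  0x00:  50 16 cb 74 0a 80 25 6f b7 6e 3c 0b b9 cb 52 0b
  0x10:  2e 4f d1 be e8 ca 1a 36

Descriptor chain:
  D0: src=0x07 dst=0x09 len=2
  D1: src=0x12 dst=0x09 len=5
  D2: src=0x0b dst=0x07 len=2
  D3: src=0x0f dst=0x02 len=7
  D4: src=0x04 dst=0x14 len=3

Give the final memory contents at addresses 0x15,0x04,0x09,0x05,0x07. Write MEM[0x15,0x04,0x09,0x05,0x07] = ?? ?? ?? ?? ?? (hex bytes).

MEM[0x15,0x04,0x09,0x05,0x07] = d1 4f d1 d1 e8

#0 dst[0x09+2] := {0x6f,0xb7}
#1 dst[0x09+5] := {0xd1,0xbe,0xe8,0xca,0x1a}
#2 dst[0x07+2] := {0xe8,0xca}
#3 dst[0x02+7] := {0x0b,0x2e,0x4f,0xd1,0xbe,0xe8,0xca}
#4 dst[0x14+3] := {0x4f,0xd1,0xbe}
query mem[0x15]=0xd1, mem[0x04]=0x4f, mem[0x09]=0xd1, mem[0x05]=0xd1, mem[0x07]=0xe8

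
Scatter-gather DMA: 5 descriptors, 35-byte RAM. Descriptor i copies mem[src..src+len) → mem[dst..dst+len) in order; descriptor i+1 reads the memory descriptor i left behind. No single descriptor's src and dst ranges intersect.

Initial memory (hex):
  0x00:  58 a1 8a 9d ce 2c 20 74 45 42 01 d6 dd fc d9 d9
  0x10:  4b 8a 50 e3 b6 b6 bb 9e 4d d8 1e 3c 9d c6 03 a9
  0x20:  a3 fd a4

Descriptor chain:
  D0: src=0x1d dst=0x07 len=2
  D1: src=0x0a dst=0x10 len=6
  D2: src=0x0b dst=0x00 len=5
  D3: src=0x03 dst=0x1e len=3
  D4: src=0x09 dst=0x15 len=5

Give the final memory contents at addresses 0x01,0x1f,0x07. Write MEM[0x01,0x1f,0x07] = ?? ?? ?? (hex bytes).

MEM[0x01,0x1f,0x07] = dd d9 c6

#0 dst[0x07+2] := {0xc6,0x03}
#1 dst[0x10+6] := {0x01,0xd6,0xdd,0xfc,0xd9,0xd9}
#2 dst[0x00+5] := {0xd6,0xdd,0xfc,0xd9,0xd9}
#3 dst[0x1e+3] := {0xd9,0xd9,0x2c}
#4 dst[0x15+5] := {0x42,0x01,0xd6,0xdd,0xfc}
query mem[0x01]=0xdd, mem[0x1f]=0xd9, mem[0x07]=0xc6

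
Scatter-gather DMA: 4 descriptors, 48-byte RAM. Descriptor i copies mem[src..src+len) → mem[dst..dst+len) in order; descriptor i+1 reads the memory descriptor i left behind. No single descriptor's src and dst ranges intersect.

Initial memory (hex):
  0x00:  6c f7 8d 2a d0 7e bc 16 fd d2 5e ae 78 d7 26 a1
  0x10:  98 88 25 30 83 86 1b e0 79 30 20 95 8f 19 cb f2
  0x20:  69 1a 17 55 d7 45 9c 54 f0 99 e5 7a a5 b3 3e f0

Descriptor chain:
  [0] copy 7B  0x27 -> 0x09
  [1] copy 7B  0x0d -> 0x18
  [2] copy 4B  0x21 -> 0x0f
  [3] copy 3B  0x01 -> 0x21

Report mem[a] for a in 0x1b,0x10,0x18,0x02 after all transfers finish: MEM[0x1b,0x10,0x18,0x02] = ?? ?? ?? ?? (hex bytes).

MEM[0x1b,0x10,0x18,0x02] = 98 17 7a 8d

D0: mem[0x09..0x0f] <- [54 f0 99 e5 7a a5 b3]
D1: mem[0x18..0x1e] <- [7a a5 b3 98 88 25 30]
D2: mem[0x0f..0x12] <- [1a 17 55 d7]
D3: mem[0x21..0x23] <- [f7 8d 2a]
query mem[0x1b]=0x98, mem[0x10]=0x17, mem[0x18]=0x7a, mem[0x02]=0x8d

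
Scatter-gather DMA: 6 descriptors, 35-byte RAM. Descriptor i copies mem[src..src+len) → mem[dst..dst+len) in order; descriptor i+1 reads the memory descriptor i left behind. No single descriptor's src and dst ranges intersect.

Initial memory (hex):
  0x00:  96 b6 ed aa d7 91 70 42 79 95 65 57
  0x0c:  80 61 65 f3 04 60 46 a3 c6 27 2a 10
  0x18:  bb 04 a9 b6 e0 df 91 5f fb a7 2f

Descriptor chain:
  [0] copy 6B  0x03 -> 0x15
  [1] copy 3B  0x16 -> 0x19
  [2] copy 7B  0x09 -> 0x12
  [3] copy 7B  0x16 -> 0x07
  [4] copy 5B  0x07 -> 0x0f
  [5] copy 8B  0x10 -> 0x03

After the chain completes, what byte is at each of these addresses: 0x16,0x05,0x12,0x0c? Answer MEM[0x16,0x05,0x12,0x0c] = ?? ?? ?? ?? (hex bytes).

  after D0: wrote 6B at 0x15 = aad791704279
  after D1: wrote 3B at 0x19 = d79170
  after D2: wrote 7B at 0x12 = 956557806165f3
  after D3: wrote 7B at 0x07 = 6165f3d79170e0
  after D4: wrote 5B at 0x0f = 6165f3d791
  after D5: wrote 8B at 0x03 = 65f3d79157806165
query mem[0x16]=0x61, mem[0x05]=0xd7, mem[0x12]=0xd7, mem[0x0c]=0x70

MEM[0x16,0x05,0x12,0x0c] = 61 d7 d7 70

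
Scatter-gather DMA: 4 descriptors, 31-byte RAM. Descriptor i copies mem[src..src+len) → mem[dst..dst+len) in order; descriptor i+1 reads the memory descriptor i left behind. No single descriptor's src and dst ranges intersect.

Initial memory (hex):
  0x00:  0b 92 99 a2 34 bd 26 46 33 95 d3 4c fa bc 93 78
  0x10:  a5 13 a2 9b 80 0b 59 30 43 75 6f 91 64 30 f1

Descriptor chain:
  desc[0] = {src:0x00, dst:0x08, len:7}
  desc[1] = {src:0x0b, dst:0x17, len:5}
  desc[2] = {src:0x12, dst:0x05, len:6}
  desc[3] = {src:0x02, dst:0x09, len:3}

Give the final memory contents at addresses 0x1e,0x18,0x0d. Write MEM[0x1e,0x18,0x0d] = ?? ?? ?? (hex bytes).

  after D0: wrote 7B at 0x08 = 0b9299a234bd26
  after D1: wrote 5B at 0x17 = a234bd2678
  after D2: wrote 6B at 0x05 = a29b800b59a2
  after D3: wrote 3B at 0x09 = 99a234
query mem[0x1e]=0xf1, mem[0x18]=0x34, mem[0x0d]=0xbd

MEM[0x1e,0x18,0x0d] = f1 34 bd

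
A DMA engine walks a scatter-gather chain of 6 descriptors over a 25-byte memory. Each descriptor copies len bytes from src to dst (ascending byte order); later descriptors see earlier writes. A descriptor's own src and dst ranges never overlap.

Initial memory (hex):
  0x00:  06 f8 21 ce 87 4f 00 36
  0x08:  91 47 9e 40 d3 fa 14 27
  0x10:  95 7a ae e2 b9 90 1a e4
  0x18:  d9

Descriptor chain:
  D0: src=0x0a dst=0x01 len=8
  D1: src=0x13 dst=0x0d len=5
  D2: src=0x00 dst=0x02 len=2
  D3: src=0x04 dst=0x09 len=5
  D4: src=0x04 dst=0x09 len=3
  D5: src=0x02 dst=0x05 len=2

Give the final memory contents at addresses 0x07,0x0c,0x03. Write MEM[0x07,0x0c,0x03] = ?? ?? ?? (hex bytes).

MEM[0x07,0x0c,0x03] = 95 95 9e

[0] 0x0a->0x01 len=8 : 9e 40 d3 fa 14 27 95 7a
[1] 0x13->0x0d len=5 : e2 b9 90 1a e4
[2] 0x00->0x02 len=2 : 06 9e
[3] 0x04->0x09 len=5 : fa 14 27 95 7a
[4] 0x04->0x09 len=3 : fa 14 27
[5] 0x02->0x05 len=2 : 06 9e
query mem[0x07]=0x95, mem[0x0c]=0x95, mem[0x03]=0x9e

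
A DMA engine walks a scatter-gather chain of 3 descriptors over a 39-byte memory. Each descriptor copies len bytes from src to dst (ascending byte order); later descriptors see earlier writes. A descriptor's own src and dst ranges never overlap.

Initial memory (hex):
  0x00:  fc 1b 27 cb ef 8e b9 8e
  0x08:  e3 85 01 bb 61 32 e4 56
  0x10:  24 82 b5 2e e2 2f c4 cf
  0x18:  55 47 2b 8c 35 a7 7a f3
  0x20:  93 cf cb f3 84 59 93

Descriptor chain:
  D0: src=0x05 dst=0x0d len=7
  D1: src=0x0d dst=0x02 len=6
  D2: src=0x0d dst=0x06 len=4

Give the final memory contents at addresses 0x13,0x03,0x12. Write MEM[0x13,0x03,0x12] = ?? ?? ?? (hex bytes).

#0 dst[0x0d+7] := {0x8e,0xb9,0x8e,0xe3,0x85,0x01,0xbb}
#1 dst[0x02+6] := {0x8e,0xb9,0x8e,0xe3,0x85,0x01}
#2 dst[0x06+4] := {0x8e,0xb9,0x8e,0xe3}
query mem[0x13]=0xbb, mem[0x03]=0xb9, mem[0x12]=0x01

MEM[0x13,0x03,0x12] = bb b9 01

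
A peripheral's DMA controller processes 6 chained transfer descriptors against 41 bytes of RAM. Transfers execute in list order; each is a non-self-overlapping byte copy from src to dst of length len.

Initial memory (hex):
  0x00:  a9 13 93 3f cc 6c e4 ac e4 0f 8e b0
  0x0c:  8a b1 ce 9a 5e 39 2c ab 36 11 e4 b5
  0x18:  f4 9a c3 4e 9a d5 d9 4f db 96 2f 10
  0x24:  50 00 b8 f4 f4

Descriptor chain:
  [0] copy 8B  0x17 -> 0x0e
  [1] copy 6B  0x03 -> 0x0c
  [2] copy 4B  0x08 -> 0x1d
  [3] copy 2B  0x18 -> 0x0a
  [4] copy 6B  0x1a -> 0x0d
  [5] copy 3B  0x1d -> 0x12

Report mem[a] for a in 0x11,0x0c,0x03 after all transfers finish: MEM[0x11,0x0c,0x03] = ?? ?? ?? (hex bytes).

[0] 0x17->0x0e len=8 : b5 f4 9a c3 4e 9a d5 d9
[1] 0x03->0x0c len=6 : 3f cc 6c e4 ac e4
[2] 0x08->0x1d len=4 : e4 0f 8e b0
[3] 0x18->0x0a len=2 : f4 9a
[4] 0x1a->0x0d len=6 : c3 4e 9a e4 0f 8e
[5] 0x1d->0x12 len=3 : e4 0f 8e
query mem[0x11]=0x0f, mem[0x0c]=0x3f, mem[0x03]=0x3f

MEM[0x11,0x0c,0x03] = 0f 3f 3f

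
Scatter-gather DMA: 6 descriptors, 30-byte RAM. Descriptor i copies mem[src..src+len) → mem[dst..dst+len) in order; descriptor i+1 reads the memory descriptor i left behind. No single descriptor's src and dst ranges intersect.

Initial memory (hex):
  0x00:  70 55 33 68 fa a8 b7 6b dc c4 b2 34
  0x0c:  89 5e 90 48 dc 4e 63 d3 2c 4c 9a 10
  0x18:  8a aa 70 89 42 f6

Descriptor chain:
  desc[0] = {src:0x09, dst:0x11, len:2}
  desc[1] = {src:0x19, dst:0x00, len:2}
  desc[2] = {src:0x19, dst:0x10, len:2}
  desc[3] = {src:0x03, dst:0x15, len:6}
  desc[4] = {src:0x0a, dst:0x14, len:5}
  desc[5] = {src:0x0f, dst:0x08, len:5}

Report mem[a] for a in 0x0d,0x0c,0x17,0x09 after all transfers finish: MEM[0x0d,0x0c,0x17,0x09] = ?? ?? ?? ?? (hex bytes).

MEM[0x0d,0x0c,0x17,0x09] = 5e d3 5e aa

D0: mem[0x11..0x12] <- [c4 b2]
D1: mem[0x00..0x01] <- [aa 70]
D2: mem[0x10..0x11] <- [aa 70]
D3: mem[0x15..0x1a] <- [68 fa a8 b7 6b dc]
D4: mem[0x14..0x18] <- [b2 34 89 5e 90]
D5: mem[0x08..0x0c] <- [48 aa 70 b2 d3]
query mem[0x0d]=0x5e, mem[0x0c]=0xd3, mem[0x17]=0x5e, mem[0x09]=0xaa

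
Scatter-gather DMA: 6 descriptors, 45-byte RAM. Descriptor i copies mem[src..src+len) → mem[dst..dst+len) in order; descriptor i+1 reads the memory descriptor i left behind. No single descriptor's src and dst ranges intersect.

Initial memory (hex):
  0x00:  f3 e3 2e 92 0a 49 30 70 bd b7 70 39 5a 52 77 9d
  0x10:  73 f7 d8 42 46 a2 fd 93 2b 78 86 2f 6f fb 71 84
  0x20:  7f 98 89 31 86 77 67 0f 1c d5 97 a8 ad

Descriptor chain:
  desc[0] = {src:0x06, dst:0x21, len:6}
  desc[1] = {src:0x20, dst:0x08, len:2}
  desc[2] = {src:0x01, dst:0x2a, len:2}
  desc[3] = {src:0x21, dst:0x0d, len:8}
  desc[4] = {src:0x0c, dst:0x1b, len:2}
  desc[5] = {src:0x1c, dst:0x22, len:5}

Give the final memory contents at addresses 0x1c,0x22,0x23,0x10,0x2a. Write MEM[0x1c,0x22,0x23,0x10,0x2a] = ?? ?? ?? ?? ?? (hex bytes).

MEM[0x1c,0x22,0x23,0x10,0x2a] = 30 30 fb b7 e3

[0] 0x06->0x21 len=6 : 30 70 bd b7 70 39
[1] 0x20->0x08 len=2 : 7f 30
[2] 0x01->0x2a len=2 : e3 2e
[3] 0x21->0x0d len=8 : 30 70 bd b7 70 39 0f 1c
[4] 0x0c->0x1b len=2 : 5a 30
[5] 0x1c->0x22 len=5 : 30 fb 71 84 7f
query mem[0x1c]=0x30, mem[0x22]=0x30, mem[0x23]=0xfb, mem[0x10]=0xb7, mem[0x2a]=0xe3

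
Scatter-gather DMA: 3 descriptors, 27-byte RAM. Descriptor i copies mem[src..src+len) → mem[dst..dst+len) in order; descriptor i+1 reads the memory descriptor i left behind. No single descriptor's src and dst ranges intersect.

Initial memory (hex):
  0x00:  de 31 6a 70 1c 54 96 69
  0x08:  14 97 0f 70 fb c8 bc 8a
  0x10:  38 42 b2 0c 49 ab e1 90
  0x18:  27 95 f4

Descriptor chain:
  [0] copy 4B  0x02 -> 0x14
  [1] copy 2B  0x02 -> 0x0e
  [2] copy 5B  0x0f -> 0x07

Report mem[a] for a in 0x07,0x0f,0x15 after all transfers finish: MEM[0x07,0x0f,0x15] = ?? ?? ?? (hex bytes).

MEM[0x07,0x0f,0x15] = 70 70 70

#0 dst[0x14+4] := {0x6a,0x70,0x1c,0x54}
#1 dst[0x0e+2] := {0x6a,0x70}
#2 dst[0x07+5] := {0x70,0x38,0x42,0xb2,0x0c}
query mem[0x07]=0x70, mem[0x0f]=0x70, mem[0x15]=0x70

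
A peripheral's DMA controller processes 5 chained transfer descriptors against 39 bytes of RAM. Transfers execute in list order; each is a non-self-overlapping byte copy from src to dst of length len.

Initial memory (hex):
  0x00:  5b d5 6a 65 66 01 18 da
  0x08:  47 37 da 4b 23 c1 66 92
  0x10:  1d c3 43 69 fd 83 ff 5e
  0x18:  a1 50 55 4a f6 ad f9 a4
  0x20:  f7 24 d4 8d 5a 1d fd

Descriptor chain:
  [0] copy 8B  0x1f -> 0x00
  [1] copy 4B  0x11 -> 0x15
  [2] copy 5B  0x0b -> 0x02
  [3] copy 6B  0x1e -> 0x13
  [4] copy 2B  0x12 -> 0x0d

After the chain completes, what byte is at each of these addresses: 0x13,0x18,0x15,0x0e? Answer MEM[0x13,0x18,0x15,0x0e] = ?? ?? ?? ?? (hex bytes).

  after D0: wrote 8B at 0x00 = a4f724d48d5a1dfd
  after D1: wrote 4B at 0x15 = c34369fd
  after D2: wrote 5B at 0x02 = 4b23c16692
  after D3: wrote 6B at 0x13 = f9a4f724d48d
  after D4: wrote 2B at 0x0d = 43f9
query mem[0x13]=0xf9, mem[0x18]=0x8d, mem[0x15]=0xf7, mem[0x0e]=0xf9

MEM[0x13,0x18,0x15,0x0e] = f9 8d f7 f9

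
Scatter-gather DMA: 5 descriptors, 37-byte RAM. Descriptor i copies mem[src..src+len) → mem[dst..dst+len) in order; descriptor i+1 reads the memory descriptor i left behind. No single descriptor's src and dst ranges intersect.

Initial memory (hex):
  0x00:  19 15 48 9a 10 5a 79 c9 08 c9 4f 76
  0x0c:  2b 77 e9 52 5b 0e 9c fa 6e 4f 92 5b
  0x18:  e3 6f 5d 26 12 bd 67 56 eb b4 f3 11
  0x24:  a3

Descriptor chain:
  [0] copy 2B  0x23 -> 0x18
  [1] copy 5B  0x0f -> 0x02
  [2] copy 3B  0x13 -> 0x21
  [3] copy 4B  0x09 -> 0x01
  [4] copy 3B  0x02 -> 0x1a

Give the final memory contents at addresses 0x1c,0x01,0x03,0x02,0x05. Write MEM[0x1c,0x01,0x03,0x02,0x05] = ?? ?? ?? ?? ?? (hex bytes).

#0 dst[0x18+2] := {0x11,0xa3}
#1 dst[0x02+5] := {0x52,0x5b,0x0e,0x9c,0xfa}
#2 dst[0x21+3] := {0xfa,0x6e,0x4f}
#3 dst[0x01+4] := {0xc9,0x4f,0x76,0x2b}
#4 dst[0x1a+3] := {0x4f,0x76,0x2b}
query mem[0x1c]=0x2b, mem[0x01]=0xc9, mem[0x03]=0x76, mem[0x02]=0x4f, mem[0x05]=0x9c

MEM[0x1c,0x01,0x03,0x02,0x05] = 2b c9 76 4f 9c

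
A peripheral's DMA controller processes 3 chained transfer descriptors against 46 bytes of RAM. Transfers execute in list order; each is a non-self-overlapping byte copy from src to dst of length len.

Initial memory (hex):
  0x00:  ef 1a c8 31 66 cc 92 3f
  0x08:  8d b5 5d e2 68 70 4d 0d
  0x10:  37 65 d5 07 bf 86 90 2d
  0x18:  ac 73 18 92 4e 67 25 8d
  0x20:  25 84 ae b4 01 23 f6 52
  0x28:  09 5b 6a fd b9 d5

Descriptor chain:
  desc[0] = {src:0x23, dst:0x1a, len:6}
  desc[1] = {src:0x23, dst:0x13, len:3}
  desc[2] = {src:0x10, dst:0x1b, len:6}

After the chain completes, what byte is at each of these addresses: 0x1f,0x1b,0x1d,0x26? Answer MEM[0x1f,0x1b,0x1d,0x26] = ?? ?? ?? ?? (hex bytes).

D0: mem[0x1a..0x1f] <- [b4 01 23 f6 52 09]
D1: mem[0x13..0x15] <- [b4 01 23]
D2: mem[0x1b..0x20] <- [37 65 d5 b4 01 23]
query mem[0x1f]=0x01, mem[0x1b]=0x37, mem[0x1d]=0xd5, mem[0x26]=0xf6

MEM[0x1f,0x1b,0x1d,0x26] = 01 37 d5 f6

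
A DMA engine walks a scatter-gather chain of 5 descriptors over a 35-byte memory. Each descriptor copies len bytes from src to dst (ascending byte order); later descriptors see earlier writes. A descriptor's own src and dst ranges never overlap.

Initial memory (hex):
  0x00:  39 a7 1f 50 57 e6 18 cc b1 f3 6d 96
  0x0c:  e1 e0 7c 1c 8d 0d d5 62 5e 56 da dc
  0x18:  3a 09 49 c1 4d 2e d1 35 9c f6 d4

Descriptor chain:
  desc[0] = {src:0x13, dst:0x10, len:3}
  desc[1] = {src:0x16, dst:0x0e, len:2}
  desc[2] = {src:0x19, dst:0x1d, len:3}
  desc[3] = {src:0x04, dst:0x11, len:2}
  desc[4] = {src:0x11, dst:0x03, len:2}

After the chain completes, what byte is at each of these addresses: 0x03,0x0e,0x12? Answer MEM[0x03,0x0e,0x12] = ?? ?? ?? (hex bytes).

[0] 0x13->0x10 len=3 : 62 5e 56
[1] 0x16->0x0e len=2 : da dc
[2] 0x19->0x1d len=3 : 09 49 c1
[3] 0x04->0x11 len=2 : 57 e6
[4] 0x11->0x03 len=2 : 57 e6
query mem[0x03]=0x57, mem[0x0e]=0xda, mem[0x12]=0xe6

MEM[0x03,0x0e,0x12] = 57 da e6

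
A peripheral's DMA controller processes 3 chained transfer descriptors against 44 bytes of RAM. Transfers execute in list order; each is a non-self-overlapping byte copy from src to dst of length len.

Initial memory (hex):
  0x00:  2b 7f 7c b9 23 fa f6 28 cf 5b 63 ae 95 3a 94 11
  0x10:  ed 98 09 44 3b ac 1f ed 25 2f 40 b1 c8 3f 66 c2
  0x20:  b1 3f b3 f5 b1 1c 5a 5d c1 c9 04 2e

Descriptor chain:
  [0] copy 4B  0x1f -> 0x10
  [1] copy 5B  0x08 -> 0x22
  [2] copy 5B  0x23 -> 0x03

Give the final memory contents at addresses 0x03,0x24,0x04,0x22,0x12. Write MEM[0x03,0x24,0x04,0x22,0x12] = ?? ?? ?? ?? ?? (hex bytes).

D0: mem[0x10..0x13] <- [c2 b1 3f b3]
D1: mem[0x22..0x26] <- [cf 5b 63 ae 95]
D2: mem[0x03..0x07] <- [5b 63 ae 95 5d]
query mem[0x03]=0x5b, mem[0x24]=0x63, mem[0x04]=0x63, mem[0x22]=0xcf, mem[0x12]=0x3f

MEM[0x03,0x24,0x04,0x22,0x12] = 5b 63 63 cf 3f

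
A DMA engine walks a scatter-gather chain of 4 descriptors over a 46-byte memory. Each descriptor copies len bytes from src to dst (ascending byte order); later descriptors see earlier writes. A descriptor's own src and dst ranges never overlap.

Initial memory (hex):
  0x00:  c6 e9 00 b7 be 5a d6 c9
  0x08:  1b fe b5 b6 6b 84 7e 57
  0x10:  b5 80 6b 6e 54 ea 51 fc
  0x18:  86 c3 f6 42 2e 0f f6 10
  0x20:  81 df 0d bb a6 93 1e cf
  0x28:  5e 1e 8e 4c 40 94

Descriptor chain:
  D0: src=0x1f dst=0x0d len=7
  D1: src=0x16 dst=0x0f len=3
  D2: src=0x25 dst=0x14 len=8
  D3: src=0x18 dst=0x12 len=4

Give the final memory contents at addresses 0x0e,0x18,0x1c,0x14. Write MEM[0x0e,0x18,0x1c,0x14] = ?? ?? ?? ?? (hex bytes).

MEM[0x0e,0x18,0x1c,0x14] = 81 1e 2e 4c

[0] 0x1f->0x0d len=7 : 10 81 df 0d bb a6 93
[1] 0x16->0x0f len=3 : 51 fc 86
[2] 0x25->0x14 len=8 : 93 1e cf 5e 1e 8e 4c 40
[3] 0x18->0x12 len=4 : 1e 8e 4c 40
query mem[0x0e]=0x81, mem[0x18]=0x1e, mem[0x1c]=0x2e, mem[0x14]=0x4c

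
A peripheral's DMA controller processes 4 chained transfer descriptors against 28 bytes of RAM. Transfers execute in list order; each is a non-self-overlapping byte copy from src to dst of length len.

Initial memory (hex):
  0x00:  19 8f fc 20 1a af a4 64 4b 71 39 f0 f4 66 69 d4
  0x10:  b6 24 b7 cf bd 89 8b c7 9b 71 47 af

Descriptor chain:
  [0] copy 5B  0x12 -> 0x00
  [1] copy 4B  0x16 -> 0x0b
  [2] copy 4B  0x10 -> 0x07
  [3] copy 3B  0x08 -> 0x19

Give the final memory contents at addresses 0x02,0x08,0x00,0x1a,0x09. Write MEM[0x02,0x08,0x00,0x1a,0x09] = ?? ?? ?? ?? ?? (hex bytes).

MEM[0x02,0x08,0x00,0x1a,0x09] = bd 24 b7 b7 b7

  after D0: wrote 5B at 0x00 = b7cfbd898b
  after D1: wrote 4B at 0x0b = 8bc79b71
  after D2: wrote 4B at 0x07 = b624b7cf
  after D3: wrote 3B at 0x19 = 24b7cf
query mem[0x02]=0xbd, mem[0x08]=0x24, mem[0x00]=0xb7, mem[0x1a]=0xb7, mem[0x09]=0xb7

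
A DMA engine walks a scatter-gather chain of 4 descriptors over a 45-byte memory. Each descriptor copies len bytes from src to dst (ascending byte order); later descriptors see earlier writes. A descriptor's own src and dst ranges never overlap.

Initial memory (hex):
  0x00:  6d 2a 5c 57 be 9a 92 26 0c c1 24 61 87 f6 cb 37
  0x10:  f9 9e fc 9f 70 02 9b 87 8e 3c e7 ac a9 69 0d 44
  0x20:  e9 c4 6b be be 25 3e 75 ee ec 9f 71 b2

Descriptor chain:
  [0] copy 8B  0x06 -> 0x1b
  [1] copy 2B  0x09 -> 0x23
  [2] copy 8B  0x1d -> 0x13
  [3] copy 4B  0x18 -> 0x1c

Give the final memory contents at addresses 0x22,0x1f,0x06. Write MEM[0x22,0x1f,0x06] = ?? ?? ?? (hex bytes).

  after D0: wrote 8B at 0x1b = 92260cc1246187f6
  after D1: wrote 2B at 0x23 = c124
  after D2: wrote 8B at 0x13 = 0cc1246187f6c124
  after D3: wrote 4B at 0x1c = f6c12492
query mem[0x22]=0xf6, mem[0x1f]=0x92, mem[0x06]=0x92

MEM[0x22,0x1f,0x06] = f6 92 92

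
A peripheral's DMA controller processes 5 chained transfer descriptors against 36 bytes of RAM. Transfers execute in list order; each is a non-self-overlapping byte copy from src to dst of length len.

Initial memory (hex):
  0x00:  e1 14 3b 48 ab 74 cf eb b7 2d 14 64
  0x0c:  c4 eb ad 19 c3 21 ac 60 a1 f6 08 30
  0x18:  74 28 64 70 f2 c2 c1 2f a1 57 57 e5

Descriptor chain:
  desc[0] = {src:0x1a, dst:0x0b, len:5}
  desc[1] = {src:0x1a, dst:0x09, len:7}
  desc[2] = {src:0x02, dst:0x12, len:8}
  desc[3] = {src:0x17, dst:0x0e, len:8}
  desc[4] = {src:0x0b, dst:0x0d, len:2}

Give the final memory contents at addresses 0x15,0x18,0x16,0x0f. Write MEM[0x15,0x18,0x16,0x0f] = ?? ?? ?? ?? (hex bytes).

  after D0: wrote 5B at 0x0b = 6470f2c2c1
  after D1: wrote 7B at 0x09 = 6470f2c2c12fa1
  after D2: wrote 8B at 0x12 = 3b48ab74cfebb764
  after D3: wrote 8B at 0x0e = ebb7646470f2c2c1
  after D4: wrote 2B at 0x0d = f2c2
query mem[0x15]=0xc1, mem[0x18]=0xb7, mem[0x16]=0xcf, mem[0x0f]=0xb7

MEM[0x15,0x18,0x16,0x0f] = c1 b7 cf b7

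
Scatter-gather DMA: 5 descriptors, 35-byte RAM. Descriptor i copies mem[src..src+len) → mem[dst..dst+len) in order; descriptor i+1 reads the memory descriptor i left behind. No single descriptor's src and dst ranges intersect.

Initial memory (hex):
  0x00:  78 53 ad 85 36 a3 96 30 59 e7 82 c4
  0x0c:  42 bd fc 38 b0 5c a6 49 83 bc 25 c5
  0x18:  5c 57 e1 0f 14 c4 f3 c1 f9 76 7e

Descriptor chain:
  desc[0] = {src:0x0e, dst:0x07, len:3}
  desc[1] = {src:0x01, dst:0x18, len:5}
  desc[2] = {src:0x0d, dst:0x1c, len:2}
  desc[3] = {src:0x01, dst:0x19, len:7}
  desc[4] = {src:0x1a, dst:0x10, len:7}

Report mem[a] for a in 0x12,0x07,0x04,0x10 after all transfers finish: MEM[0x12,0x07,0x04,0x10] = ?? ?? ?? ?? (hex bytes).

#0 dst[0x07+3] := {0xfc,0x38,0xb0}
#1 dst[0x18+5] := {0x53,0xad,0x85,0x36,0xa3}
#2 dst[0x1c+2] := {0xbd,0xfc}
#3 dst[0x19+7] := {0x53,0xad,0x85,0x36,0xa3,0x96,0xfc}
#4 dst[0x10+7] := {0xad,0x85,0x36,0xa3,0x96,0xfc,0xf9}
query mem[0x12]=0x36, mem[0x07]=0xfc, mem[0x04]=0x36, mem[0x10]=0xad

MEM[0x12,0x07,0x04,0x10] = 36 fc 36 ad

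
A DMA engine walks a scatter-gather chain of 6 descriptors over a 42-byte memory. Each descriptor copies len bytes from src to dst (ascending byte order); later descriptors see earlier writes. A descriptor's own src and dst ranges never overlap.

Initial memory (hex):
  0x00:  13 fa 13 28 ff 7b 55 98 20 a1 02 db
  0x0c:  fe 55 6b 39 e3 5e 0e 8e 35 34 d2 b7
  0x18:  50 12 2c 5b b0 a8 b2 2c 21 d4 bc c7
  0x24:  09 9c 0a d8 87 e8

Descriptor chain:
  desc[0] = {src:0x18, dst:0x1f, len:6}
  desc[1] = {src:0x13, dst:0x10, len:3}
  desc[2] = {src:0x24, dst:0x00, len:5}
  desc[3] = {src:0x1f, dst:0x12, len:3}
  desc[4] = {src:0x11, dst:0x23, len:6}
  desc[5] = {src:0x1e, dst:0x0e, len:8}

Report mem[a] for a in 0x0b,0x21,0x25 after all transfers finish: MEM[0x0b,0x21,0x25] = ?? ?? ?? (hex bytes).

MEM[0x0b,0x21,0x25] = db 2c 12

#0 dst[0x1f+6] := {0x50,0x12,0x2c,0x5b,0xb0,0xa8}
#1 dst[0x10+3] := {0x8e,0x35,0x34}
#2 dst[0x00+5] := {0xa8,0x9c,0x0a,0xd8,0x87}
#3 dst[0x12+3] := {0x50,0x12,0x2c}
#4 dst[0x23+6] := {0x35,0x50,0x12,0x2c,0x34,0xd2}
#5 dst[0x0e+8] := {0xb2,0x50,0x12,0x2c,0x5b,0x35,0x50,0x12}
query mem[0x0b]=0xdb, mem[0x21]=0x2c, mem[0x25]=0x12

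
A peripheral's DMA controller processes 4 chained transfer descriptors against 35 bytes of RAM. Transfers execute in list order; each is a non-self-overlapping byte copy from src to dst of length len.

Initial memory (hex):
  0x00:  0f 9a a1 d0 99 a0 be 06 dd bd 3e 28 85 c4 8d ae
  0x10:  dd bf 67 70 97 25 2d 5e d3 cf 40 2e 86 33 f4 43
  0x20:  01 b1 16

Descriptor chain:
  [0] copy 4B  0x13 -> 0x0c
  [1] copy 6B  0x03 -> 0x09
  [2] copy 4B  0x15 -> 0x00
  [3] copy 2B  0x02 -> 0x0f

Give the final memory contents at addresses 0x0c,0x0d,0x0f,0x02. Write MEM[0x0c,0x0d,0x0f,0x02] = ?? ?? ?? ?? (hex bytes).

D0: mem[0x0c..0x0f] <- [70 97 25 2d]
D1: mem[0x09..0x0e] <- [d0 99 a0 be 06 dd]
D2: mem[0x00..0x03] <- [25 2d 5e d3]
D3: mem[0x0f..0x10] <- [5e d3]
query mem[0x0c]=0xbe, mem[0x0d]=0x06, mem[0x0f]=0x5e, mem[0x02]=0x5e

MEM[0x0c,0x0d,0x0f,0x02] = be 06 5e 5e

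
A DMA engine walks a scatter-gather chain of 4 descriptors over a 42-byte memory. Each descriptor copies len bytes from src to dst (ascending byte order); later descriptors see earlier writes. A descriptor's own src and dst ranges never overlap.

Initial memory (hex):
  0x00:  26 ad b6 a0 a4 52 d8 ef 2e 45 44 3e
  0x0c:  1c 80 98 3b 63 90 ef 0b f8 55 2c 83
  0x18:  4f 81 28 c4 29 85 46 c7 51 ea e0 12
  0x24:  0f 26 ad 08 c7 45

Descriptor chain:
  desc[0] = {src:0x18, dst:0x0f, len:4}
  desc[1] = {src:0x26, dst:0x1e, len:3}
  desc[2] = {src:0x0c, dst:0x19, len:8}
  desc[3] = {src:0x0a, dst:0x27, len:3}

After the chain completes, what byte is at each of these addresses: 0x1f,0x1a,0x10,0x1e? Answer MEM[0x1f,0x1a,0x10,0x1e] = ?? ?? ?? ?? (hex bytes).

MEM[0x1f,0x1a,0x10,0x1e] = c4 80 81 28

  after D0: wrote 4B at 0x0f = 4f8128c4
  after D1: wrote 3B at 0x1e = ad08c7
  after D2: wrote 8B at 0x19 = 1c80984f8128c40b
  after D3: wrote 3B at 0x27 = 443e1c
query mem[0x1f]=0xc4, mem[0x1a]=0x80, mem[0x10]=0x81, mem[0x1e]=0x28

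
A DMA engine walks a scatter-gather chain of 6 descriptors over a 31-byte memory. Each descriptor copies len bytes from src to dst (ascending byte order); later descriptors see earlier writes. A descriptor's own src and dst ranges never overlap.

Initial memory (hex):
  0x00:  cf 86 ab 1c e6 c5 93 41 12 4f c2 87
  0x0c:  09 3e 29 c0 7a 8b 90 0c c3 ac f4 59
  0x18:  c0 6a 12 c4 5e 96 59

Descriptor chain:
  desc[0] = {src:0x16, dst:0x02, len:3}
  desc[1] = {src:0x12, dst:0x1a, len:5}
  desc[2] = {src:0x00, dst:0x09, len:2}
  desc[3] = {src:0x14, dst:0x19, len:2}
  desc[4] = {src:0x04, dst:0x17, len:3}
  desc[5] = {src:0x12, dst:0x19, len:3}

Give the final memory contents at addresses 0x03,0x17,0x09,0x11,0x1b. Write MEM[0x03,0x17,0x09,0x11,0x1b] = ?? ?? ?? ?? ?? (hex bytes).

MEM[0x03,0x17,0x09,0x11,0x1b] = 59 c0 cf 8b c3

#0 dst[0x02+3] := {0xf4,0x59,0xc0}
#1 dst[0x1a+5] := {0x90,0x0c,0xc3,0xac,0xf4}
#2 dst[0x09+2] := {0xcf,0x86}
#3 dst[0x19+2] := {0xc3,0xac}
#4 dst[0x17+3] := {0xc0,0xc5,0x93}
#5 dst[0x19+3] := {0x90,0x0c,0xc3}
query mem[0x03]=0x59, mem[0x17]=0xc0, mem[0x09]=0xcf, mem[0x11]=0x8b, mem[0x1b]=0xc3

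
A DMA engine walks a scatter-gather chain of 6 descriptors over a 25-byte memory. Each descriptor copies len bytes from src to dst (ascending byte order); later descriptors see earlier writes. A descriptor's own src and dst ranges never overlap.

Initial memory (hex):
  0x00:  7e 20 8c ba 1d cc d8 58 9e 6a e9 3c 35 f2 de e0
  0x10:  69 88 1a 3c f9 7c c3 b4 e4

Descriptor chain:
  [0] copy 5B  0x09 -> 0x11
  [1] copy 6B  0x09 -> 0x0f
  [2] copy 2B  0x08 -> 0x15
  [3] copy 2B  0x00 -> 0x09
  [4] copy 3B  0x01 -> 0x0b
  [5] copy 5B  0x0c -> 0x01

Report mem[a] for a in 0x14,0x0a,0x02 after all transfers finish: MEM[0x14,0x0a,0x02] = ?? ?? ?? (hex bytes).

  after D0: wrote 5B at 0x11 = 6ae93c35f2
  after D1: wrote 6B at 0x0f = 6ae93c35f2de
  after D2: wrote 2B at 0x15 = 9e6a
  after D3: wrote 2B at 0x09 = 7e20
  after D4: wrote 3B at 0x0b = 208cba
  after D5: wrote 5B at 0x01 = 8cbade6ae9
query mem[0x14]=0xde, mem[0x0a]=0x20, mem[0x02]=0xba

MEM[0x14,0x0a,0x02] = de 20 ba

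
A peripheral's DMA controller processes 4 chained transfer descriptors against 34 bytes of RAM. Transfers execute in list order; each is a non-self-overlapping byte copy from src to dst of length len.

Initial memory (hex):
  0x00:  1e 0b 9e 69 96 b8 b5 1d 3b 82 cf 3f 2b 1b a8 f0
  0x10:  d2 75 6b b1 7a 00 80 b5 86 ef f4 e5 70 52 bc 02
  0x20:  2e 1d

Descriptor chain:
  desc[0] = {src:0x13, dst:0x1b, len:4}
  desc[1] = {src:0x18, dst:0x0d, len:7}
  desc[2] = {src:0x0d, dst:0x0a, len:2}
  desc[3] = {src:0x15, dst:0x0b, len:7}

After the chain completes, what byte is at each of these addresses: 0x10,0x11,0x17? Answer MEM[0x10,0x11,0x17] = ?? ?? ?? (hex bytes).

MEM[0x10,0x11,0x17] = f4 b1 b5

D0: mem[0x1b..0x1e] <- [b1 7a 00 80]
D1: mem[0x0d..0x13] <- [86 ef f4 b1 7a 00 80]
D2: mem[0x0a..0x0b] <- [86 ef]
D3: mem[0x0b..0x11] <- [00 80 b5 86 ef f4 b1]
query mem[0x10]=0xf4, mem[0x11]=0xb1, mem[0x17]=0xb5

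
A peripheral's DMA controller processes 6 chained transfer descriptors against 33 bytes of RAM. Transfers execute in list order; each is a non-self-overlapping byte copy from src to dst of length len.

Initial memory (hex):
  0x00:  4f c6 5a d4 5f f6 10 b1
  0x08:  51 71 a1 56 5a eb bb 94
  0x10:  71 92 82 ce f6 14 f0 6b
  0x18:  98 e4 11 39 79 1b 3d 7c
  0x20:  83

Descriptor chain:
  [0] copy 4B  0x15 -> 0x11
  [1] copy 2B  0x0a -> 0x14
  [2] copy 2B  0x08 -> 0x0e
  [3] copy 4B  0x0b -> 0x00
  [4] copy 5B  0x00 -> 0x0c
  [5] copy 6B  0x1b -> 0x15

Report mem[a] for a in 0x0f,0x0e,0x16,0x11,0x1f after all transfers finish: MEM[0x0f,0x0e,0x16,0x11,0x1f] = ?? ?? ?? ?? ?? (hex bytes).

MEM[0x0f,0x0e,0x16,0x11,0x1f] = 51 eb 79 14 7c

D0: mem[0x11..0x14] <- [14 f0 6b 98]
D1: mem[0x14..0x15] <- [a1 56]
D2: mem[0x0e..0x0f] <- [51 71]
D3: mem[0x00..0x03] <- [56 5a eb 51]
D4: mem[0x0c..0x10] <- [56 5a eb 51 5f]
D5: mem[0x15..0x1a] <- [39 79 1b 3d 7c 83]
query mem[0x0f]=0x51, mem[0x0e]=0xeb, mem[0x16]=0x79, mem[0x11]=0x14, mem[0x1f]=0x7c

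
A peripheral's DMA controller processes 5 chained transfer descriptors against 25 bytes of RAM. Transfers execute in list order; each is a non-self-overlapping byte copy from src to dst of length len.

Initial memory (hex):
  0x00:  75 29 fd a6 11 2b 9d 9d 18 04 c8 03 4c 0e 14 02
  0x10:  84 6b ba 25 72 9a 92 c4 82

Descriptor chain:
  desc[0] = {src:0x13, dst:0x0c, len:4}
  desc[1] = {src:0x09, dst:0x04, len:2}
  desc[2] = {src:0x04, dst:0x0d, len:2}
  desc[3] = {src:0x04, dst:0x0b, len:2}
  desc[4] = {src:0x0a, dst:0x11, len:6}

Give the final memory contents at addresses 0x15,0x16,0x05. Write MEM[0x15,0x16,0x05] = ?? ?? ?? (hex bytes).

MEM[0x15,0x16,0x05] = c8 92 c8

#0 dst[0x0c+4] := {0x25,0x72,0x9a,0x92}
#1 dst[0x04+2] := {0x04,0xc8}
#2 dst[0x0d+2] := {0x04,0xc8}
#3 dst[0x0b+2] := {0x04,0xc8}
#4 dst[0x11+6] := {0xc8,0x04,0xc8,0x04,0xc8,0x92}
query mem[0x15]=0xc8, mem[0x16]=0x92, mem[0x05]=0xc8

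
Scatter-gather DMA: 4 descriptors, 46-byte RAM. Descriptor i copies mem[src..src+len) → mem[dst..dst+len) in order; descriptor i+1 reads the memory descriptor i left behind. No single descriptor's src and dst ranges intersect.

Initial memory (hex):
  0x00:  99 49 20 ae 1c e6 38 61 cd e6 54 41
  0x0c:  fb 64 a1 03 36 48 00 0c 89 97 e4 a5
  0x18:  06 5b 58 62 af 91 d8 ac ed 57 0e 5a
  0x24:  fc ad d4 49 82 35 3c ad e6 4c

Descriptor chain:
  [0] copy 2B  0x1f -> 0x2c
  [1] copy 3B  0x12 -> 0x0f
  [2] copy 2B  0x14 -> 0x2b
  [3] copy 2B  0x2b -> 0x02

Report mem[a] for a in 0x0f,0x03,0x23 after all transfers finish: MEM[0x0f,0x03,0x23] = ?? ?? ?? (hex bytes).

[0] 0x1f->0x2c len=2 : ac ed
[1] 0x12->0x0f len=3 : 00 0c 89
[2] 0x14->0x2b len=2 : 89 97
[3] 0x2b->0x02 len=2 : 89 97
query mem[0x0f]=0x00, mem[0x03]=0x97, mem[0x23]=0x5a

MEM[0x0f,0x03,0x23] = 00 97 5a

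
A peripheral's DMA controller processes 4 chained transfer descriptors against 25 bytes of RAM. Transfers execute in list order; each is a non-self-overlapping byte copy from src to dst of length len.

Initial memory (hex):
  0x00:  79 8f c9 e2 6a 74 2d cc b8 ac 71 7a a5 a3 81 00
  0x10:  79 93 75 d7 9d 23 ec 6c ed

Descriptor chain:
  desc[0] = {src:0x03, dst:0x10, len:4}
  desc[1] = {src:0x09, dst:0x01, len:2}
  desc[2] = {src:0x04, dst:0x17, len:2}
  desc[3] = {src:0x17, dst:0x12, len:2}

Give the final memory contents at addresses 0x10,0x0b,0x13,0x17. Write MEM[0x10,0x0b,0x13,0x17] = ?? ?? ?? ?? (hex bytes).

#0 dst[0x10+4] := {0xe2,0x6a,0x74,0x2d}
#1 dst[0x01+2] := {0xac,0x71}
#2 dst[0x17+2] := {0x6a,0x74}
#3 dst[0x12+2] := {0x6a,0x74}
query mem[0x10]=0xe2, mem[0x0b]=0x7a, mem[0x13]=0x74, mem[0x17]=0x6a

MEM[0x10,0x0b,0x13,0x17] = e2 7a 74 6a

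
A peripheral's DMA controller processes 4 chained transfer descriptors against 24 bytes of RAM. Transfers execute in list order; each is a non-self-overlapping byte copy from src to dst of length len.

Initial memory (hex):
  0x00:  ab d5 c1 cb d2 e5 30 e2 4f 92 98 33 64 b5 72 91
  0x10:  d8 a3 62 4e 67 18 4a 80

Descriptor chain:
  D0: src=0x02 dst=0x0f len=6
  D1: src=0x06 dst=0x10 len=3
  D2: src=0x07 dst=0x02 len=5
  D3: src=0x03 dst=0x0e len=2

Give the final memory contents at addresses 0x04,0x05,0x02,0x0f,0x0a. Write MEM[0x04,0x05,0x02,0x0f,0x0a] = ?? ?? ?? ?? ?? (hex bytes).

MEM[0x04,0x05,0x02,0x0f,0x0a] = 92 98 e2 92 98

#0 dst[0x0f+6] := {0xc1,0xcb,0xd2,0xe5,0x30,0xe2}
#1 dst[0x10+3] := {0x30,0xe2,0x4f}
#2 dst[0x02+5] := {0xe2,0x4f,0x92,0x98,0x33}
#3 dst[0x0e+2] := {0x4f,0x92}
query mem[0x04]=0x92, mem[0x05]=0x98, mem[0x02]=0xe2, mem[0x0f]=0x92, mem[0x0a]=0x98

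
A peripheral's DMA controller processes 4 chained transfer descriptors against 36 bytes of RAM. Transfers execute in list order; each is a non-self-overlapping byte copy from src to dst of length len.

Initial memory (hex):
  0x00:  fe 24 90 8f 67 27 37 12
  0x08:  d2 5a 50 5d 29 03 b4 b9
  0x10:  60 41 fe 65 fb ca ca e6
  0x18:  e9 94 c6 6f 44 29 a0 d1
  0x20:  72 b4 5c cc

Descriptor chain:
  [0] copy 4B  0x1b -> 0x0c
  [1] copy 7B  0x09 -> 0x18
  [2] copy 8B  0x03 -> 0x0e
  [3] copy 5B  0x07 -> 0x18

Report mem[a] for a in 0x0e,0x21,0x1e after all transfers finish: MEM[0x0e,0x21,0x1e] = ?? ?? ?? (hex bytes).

D0: mem[0x0c..0x0f] <- [6f 44 29 a0]
D1: mem[0x18..0x1e] <- [5a 50 5d 6f 44 29 a0]
D2: mem[0x0e..0x15] <- [8f 67 27 37 12 d2 5a 50]
D3: mem[0x18..0x1c] <- [12 d2 5a 50 5d]
query mem[0x0e]=0x8f, mem[0x21]=0xb4, mem[0x1e]=0xa0

MEM[0x0e,0x21,0x1e] = 8f b4 a0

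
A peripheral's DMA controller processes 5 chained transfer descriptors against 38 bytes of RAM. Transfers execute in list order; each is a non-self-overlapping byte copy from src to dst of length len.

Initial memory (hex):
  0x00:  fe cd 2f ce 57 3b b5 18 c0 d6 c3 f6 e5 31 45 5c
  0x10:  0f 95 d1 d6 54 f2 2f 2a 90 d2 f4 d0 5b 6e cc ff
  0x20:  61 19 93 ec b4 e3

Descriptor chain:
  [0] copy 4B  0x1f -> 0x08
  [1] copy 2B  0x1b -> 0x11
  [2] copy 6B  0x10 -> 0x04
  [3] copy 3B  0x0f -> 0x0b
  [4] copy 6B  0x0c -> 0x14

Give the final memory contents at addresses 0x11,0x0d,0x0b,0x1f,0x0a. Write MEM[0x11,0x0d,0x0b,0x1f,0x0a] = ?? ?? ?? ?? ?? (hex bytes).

D0: mem[0x08..0x0b] <- [ff 61 19 93]
D1: mem[0x11..0x12] <- [d0 5b]
D2: mem[0x04..0x09] <- [0f d0 5b d6 54 f2]
D3: mem[0x0b..0x0d] <- [5c 0f d0]
D4: mem[0x14..0x19] <- [0f d0 45 5c 0f d0]
query mem[0x11]=0xd0, mem[0x0d]=0xd0, mem[0x0b]=0x5c, mem[0x1f]=0xff, mem[0x0a]=0x19

MEM[0x11,0x0d,0x0b,0x1f,0x0a] = d0 d0 5c ff 19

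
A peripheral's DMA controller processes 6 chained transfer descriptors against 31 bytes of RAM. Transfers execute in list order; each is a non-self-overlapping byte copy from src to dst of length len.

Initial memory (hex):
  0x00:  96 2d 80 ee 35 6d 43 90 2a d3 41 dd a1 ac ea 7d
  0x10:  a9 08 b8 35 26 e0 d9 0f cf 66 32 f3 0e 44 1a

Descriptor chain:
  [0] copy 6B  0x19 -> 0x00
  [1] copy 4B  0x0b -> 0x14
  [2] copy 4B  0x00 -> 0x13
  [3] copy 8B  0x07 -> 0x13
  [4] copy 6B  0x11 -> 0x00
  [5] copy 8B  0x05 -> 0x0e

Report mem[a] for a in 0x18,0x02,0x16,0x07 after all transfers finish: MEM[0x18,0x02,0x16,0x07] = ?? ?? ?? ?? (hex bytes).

MEM[0x18,0x02,0x16,0x07] = a1 90 41 90

  after D0: wrote 6B at 0x00 = 6632f30e441a
  after D1: wrote 4B at 0x14 = dda1acea
  after D2: wrote 4B at 0x13 = 6632f30e
  after D3: wrote 8B at 0x13 = 902ad341dda1acea
  after D4: wrote 6B at 0x00 = 08b8902ad341
  after D5: wrote 8B at 0x0e = 4143902ad341dda1
query mem[0x18]=0xa1, mem[0x02]=0x90, mem[0x16]=0x41, mem[0x07]=0x90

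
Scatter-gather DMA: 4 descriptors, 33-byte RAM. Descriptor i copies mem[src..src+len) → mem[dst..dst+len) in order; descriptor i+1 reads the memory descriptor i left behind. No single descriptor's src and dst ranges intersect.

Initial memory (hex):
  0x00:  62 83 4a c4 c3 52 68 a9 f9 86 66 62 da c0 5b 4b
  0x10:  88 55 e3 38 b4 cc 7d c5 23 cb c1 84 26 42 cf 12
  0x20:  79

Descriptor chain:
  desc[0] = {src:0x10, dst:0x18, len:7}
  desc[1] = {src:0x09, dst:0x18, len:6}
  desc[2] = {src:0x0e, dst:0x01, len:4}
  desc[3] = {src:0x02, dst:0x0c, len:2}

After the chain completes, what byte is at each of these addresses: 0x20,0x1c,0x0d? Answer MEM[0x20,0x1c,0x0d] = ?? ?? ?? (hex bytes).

D0: mem[0x18..0x1e] <- [88 55 e3 38 b4 cc 7d]
D1: mem[0x18..0x1d] <- [86 66 62 da c0 5b]
D2: mem[0x01..0x04] <- [5b 4b 88 55]
D3: mem[0x0c..0x0d] <- [4b 88]
query mem[0x20]=0x79, mem[0x1c]=0xc0, mem[0x0d]=0x88

MEM[0x20,0x1c,0x0d] = 79 c0 88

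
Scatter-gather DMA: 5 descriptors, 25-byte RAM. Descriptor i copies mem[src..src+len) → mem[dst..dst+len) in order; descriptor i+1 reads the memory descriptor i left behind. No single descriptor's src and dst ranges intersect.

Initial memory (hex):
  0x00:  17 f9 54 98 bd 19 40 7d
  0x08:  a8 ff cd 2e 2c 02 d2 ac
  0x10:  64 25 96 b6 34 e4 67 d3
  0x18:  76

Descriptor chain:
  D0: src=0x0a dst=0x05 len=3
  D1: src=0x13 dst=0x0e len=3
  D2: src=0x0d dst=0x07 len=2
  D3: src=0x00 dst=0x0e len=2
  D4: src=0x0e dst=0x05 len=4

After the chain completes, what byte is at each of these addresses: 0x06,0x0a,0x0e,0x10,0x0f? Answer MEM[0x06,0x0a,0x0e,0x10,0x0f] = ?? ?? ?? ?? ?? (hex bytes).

D0: mem[0x05..0x07] <- [cd 2e 2c]
D1: mem[0x0e..0x10] <- [b6 34 e4]
D2: mem[0x07..0x08] <- [02 b6]
D3: mem[0x0e..0x0f] <- [17 f9]
D4: mem[0x05..0x08] <- [17 f9 e4 25]
query mem[0x06]=0xf9, mem[0x0a]=0xcd, mem[0x0e]=0x17, mem[0x10]=0xe4, mem[0x0f]=0xf9

MEM[0x06,0x0a,0x0e,0x10,0x0f] = f9 cd 17 e4 f9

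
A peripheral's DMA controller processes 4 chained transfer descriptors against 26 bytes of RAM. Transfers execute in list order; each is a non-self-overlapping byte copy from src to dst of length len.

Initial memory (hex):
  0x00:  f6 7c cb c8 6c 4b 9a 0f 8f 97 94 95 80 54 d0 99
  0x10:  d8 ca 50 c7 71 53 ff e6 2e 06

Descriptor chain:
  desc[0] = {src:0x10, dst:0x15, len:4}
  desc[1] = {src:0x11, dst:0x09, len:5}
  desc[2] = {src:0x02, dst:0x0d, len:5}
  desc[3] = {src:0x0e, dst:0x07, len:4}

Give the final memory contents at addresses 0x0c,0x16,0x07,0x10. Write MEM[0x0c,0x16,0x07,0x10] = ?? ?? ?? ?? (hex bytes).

D0: mem[0x15..0x18] <- [d8 ca 50 c7]
D1: mem[0x09..0x0d] <- [ca 50 c7 71 d8]
D2: mem[0x0d..0x11] <- [cb c8 6c 4b 9a]
D3: mem[0x07..0x0a] <- [c8 6c 4b 9a]
query mem[0x0c]=0x71, mem[0x16]=0xca, mem[0x07]=0xc8, mem[0x10]=0x4b

MEM[0x0c,0x16,0x07,0x10] = 71 ca c8 4b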